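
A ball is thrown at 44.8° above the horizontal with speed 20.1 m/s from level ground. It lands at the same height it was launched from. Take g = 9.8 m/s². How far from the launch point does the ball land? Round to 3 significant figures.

41.2 m

Components: v_x = 20.1 cos 44.8° = 14.26 m/s, v_y = 20.1 sin 44.8° = 14.16 m/s.
Time of flight (same landing height): t = 2 v_y / g = 2 × 14.16 / 9.8 = 2.890 s.
Range: R = v_x · t = 14.26 × 2.890 = 41.2 m.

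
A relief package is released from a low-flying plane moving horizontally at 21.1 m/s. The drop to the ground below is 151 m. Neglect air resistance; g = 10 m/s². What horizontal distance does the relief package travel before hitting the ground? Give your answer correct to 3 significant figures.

116 m

Initial vertical velocity is zero, so the fall time comes from h = ½ g t²: t = √(2 × 151 / 10) = 5.495 s.
Horizontal motion is uniform at 21.1 m/s, so x = 21.1 × 5.495 = 116 m.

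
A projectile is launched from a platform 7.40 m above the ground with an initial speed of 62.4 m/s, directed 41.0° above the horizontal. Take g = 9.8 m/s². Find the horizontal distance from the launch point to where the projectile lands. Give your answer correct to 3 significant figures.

402 m

Components: v_x = 62.4 cos 41.0° = 47.09 m/s, v_y = 62.4 sin 41.0° = 40.94 m/s.
Vertical: 0 = 7.40 + 40.94 t − ½(9.8) t² ⇒ 4.900 t² − 40.94 t − 7.40 = 0.
t = [40.94 + √(1676 + 145.0)] / 9.800 = 8.532 s.
Horizontal: R = v_x · t = 47.09 × 8.532 = 402 m.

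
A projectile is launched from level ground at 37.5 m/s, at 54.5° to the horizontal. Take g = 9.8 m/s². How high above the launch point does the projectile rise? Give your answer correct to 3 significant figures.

47.6 m

Vertical component of launch velocity: v_y = 37.5 sin 54.5° = 30.53 m/s.
At the highest point the vertical velocity is zero, so v_y² = 2 g h_max.
h_max = (30.53)² / (2 × 9.8) = 932.1 / 19.60 = 47.6 m.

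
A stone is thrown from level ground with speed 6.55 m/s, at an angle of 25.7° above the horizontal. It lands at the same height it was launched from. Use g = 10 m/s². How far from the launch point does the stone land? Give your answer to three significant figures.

3.35 m

Components: v_x = 6.55 cos 25.7° = 5.902 m/s, v_y = 6.55 sin 25.7° = 2.840 m/s.
Time of flight (same landing height): t = 2 v_y / g = 2 × 2.840 / 10 = 0.5680 s.
Range: R = v_x · t = 5.902 × 0.5680 = 3.35 m.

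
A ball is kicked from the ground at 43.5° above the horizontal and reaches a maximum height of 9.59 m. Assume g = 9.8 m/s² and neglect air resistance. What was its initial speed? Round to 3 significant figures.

At maximum height v_y = 0, so (v₀ sin θ)² = 2 g H.
v₀ sin 43.5° = √(2 × 9.8 × 9.59) = 13.71 m/s.
v₀ = 13.71 / sin 43.5° = 13.71 / 0.6884 = 19.9 m/s.

19.9 m/s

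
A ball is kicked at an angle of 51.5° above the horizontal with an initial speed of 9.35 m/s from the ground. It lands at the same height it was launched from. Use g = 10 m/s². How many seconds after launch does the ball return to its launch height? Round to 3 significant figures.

1.46 s

Vertical component: v_y = 9.35 sin 51.5° = 7.317 m/s.
For a projectile landing at launch height, time of flight is t = 2 v_y / g = 2 × 7.317 / 10 = 1.46 s.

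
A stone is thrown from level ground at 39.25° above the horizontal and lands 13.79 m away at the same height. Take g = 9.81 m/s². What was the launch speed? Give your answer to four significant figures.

11.75 m/s

On level ground, R = v₀² sin(2θ) / g, so v₀ = √(R g / sin 2θ).
sin(2 × 39.25°) = 0.9799.
v₀ = √(13.79 × 9.81 / 0.9799) = √138.05 = 11.75 m/s.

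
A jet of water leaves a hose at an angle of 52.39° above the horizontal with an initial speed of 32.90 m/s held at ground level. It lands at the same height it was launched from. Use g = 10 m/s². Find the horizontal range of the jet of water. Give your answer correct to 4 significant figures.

For level ground, R = v₀² sin(2θ) / g.
sin(2 × 52.39°) = sin 104.78° = 0.9669.
R = (32.90)² × 0.9669 / 10 = 104.7 m.

104.7 m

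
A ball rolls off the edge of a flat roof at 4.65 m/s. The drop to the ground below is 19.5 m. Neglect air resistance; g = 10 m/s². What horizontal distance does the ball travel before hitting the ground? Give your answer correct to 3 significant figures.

Initial vertical velocity is zero, so the fall time comes from h = ½ g t²: t = √(2 × 19.5 / 10) = 1.975 s.
Horizontal motion is uniform at 4.65 m/s, so x = 4.65 × 1.975 = 9.18 m.

9.18 m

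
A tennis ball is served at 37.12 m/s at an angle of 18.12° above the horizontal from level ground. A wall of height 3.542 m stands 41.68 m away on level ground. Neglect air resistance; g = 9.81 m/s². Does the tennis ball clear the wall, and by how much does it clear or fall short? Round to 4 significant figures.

v_x = 37.12 cos 18.12° = 35.279 m/s; v_y0 = 37.12 sin 18.12° = 11.545 m/s.
Time to reach the wall: t = 41.68 / 35.279 = 1.1814 s.
Height at that point: y = 11.545×1.1814 − 4.905×1.1814² = 6.7933 m.
That is 6.7933 − 3.542 = 3.251 m above the top of the wall, so the tennis ball clears it.

Yes — it clears the wall by 3.251 m.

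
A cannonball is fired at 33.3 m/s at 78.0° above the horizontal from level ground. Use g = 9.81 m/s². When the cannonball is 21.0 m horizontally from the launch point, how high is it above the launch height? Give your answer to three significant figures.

v_x = 33.3 cos 78.0° = 6.923 m/s, v_y0 = 33.3 sin 78.0° = 32.57 m/s.
Time to reach x = 21.0 m: t = x / v_x = 21.0 / 6.923 = 3.033 s.
y = v_y0 t − ½ g t² = 32.57×3.033 − 4.905×3.033² = 53.7 m.

53.7 m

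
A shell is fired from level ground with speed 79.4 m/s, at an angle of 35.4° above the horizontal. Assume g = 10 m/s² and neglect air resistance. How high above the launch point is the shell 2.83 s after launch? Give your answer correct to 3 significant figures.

v_y0 = 79.4 sin 35.4° = 45.99 m/s.
y(t) = v_y0 t − ½ g t² = 45.99×2.83 − 5.000×2.83² = 90.1 m.

90.1 m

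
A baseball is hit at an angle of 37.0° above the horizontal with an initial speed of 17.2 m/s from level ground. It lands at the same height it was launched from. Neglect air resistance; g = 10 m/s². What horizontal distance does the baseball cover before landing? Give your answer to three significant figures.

For level ground, R = v₀² sin(2θ) / g.
sin(2 × 37.0°) = sin 74.00° = 0.9613.
R = (17.2)² × 0.9613 / 10 = 28.4 m.

28.4 m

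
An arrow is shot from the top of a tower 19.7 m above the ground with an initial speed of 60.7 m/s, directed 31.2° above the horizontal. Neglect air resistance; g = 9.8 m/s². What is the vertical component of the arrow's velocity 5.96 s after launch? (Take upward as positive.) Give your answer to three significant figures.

Initial vertical component: v_y0 = 60.7 sin 31.2° = 31.44 m/s.
v_y(t) = v_y0 − g t = 31.44 − 9.8 × 5.96 = -27.0 m/s.

-27.0 m/s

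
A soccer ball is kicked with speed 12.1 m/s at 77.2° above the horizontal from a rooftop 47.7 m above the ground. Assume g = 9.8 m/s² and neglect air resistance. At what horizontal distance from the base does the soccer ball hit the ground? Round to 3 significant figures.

Components: v_x = 12.1 cos 77.2° = 2.681 m/s, v_y = 12.1 sin 77.2° = 11.80 m/s.
Vertical: 0 = 47.7 + 11.80 t − ½(9.8) t² ⇒ 4.900 t² − 11.80 t − 47.7 = 0.
t = [11.80 + √(139.2 + 934.9)] / 9.800 = 4.548 s.
Horizontal: R = v_x · t = 2.681 × 4.548 = 12.2 m.

12.2 m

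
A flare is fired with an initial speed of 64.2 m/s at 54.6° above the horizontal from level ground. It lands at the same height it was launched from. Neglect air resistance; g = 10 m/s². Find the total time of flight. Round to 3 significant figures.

Vertical component: v_y = 64.2 sin 54.6° = 52.33 m/s.
For a projectile landing at launch height, time of flight is t = 2 v_y / g = 2 × 52.33 / 10 = 10.5 s.

10.5 s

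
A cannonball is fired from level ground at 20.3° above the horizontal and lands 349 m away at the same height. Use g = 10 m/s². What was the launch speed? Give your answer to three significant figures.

On level ground, R = v₀² sin(2θ) / g, so v₀ = √(R g / sin 2θ).
sin(2 × 20.3°) = 0.6508.
v₀ = √(349 × 10 / 0.6508) = √5363 = 73.2 m/s.

73.2 m/s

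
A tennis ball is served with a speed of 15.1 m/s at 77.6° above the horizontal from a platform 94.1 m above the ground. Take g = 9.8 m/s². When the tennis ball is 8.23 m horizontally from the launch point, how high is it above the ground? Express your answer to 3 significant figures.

100.0 m

v_x = 15.1 cos 77.6° = 3.243 m/s, v_y0 = 15.1 sin 77.6° = 14.75 m/s.
Time to reach x = 8.23 m: t = x / v_x = 8.23 / 3.243 = 2.538 s.
y = 94.1 + v_y0 t − ½ g t² = 94.1 + 14.75×2.538 − 4.900×2.538² = 100.0 m.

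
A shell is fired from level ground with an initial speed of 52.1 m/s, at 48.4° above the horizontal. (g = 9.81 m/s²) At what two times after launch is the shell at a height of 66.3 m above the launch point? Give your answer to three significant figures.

2.47 s and 5.47 s

v_y0 = 52.1 sin 48.4° = 38.96 m/s.
Set y = v_y0 t − ½ g t² = 66.3: 4.905 t² − 38.96 t + 66.3 = 0.
t = [38.96 ± √(1518 − 1301)] / 9.81 = (38.96 ± 14.73) / 9.81, giving t = 2.47 s or t = 5.47 s.
So the shell is at 66.3 m at t = 2.47 s (rising) and t = 5.47 s (falling).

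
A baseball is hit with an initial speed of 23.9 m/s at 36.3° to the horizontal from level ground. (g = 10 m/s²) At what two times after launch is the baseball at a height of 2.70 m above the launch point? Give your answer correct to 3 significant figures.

0.206 s and 2.62 s

v_y0 = 23.9 sin 36.3° = 14.15 m/s.
Set y = v_y0 t − ½ g t² = 2.70: 5.000 t² − 14.15 t + 2.70 = 0.
t = [14.15 ± √(200.2 − 54.00)] / 10 = (14.15 ± 12.09) / 10, giving t = 0.206 s or t = 2.62 s.
So the baseball is at 2.70 m at t = 0.206 s (rising) and t = 2.62 s (falling).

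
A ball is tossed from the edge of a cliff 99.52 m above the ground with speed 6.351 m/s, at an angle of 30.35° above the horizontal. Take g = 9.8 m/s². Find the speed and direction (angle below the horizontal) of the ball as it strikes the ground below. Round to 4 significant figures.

44.62 m/s at 82.94° below the horizontal

v_x = 6.351 cos 30.35° = 5.4806 m/s (constant).
|v_y| at impact = √((3.2090)² + 2×9.8×99.52) = 44.282 m/s.
Speed = √(5.4806² + 44.282²) = 44.62 m/s; angle = arctan(44.282/5.4806) = 82.94° below horizontal.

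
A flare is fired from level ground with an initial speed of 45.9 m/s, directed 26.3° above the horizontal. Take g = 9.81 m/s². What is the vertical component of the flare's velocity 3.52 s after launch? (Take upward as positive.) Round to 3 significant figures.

Initial vertical component: v_y0 = 45.9 sin 26.3° = 20.34 m/s.
v_y(t) = v_y0 − g t = 20.34 − 9.81 × 3.52 = -14.2 m/s.

-14.2 m/s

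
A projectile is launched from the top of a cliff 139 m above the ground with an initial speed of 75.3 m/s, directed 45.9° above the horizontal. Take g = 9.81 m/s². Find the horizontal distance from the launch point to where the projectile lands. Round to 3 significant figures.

Components: v_x = 75.3 cos 45.9° = 52.40 m/s, v_y = 75.3 sin 45.9° = 54.07 m/s.
Vertical: 0 = 139 + 54.07 t − ½(9.81) t² ⇒ 4.905 t² − 54.07 t − 139 = 0.
t = [54.07 + √(2924 + 2727)] / 9.810 = 13.17 s.
Horizontal: R = v_x · t = 52.40 × 13.17 = 690 m.

690 m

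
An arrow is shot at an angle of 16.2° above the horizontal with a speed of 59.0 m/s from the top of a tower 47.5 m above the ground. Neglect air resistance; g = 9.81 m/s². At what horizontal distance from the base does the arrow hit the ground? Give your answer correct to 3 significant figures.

295 m

Components: v_x = 59.0 cos 16.2° = 56.66 m/s, v_y = 59.0 sin 16.2° = 16.46 m/s.
Vertical: 0 = 47.5 + 16.46 t − ½(9.81) t² ⇒ 4.905 t² − 16.46 t − 47.5 = 0.
t = [16.46 + √(270.9 + 932.0)] / 9.810 = 5.213 s.
Horizontal: R = v_x · t = 56.66 × 5.213 = 295 m.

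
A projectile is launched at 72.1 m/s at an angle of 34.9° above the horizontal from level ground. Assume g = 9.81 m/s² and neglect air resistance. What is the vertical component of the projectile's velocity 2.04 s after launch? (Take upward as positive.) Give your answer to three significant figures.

21.2 m/s

Initial vertical component: v_y0 = 72.1 sin 34.9° = 41.25 m/s.
v_y(t) = v_y0 − g t = 41.25 − 9.81 × 2.04 = 21.2 m/s.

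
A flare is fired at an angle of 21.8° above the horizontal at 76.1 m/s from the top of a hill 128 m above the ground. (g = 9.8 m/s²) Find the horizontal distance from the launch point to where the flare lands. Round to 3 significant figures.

618 m

Components: v_x = 76.1 cos 21.8° = 70.66 m/s, v_y = 76.1 sin 21.8° = 28.26 m/s.
Vertical: 0 = 128 + 28.26 t − ½(9.8) t² ⇒ 4.900 t² − 28.26 t − 128 = 0.
t = [28.26 + √(798.6 + 2509)] / 9.800 = 8.752 s.
Horizontal: R = v_x · t = 70.66 × 8.752 = 618 m.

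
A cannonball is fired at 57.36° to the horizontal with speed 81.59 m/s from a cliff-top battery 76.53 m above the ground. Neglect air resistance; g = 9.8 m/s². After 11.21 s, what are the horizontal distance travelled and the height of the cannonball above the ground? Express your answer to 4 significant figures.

x = 493.3 m, y = 231.0 m

v_x = 81.59 cos 57.36° = 44.006 m/s; v_y0 = 81.59 sin 57.36° = 68.705 m/s.
x = v_x t = 44.006 × 11.21 = 493.3 m.
y = 76.53 + v_y0 t − ½ g t² = 231.0 m.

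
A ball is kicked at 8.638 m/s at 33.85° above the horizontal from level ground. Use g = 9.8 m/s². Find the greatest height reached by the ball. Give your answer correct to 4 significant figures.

1.181 m

Vertical component of launch velocity: v_y = 8.638 sin 33.85° = 4.8115 m/s.
At the highest point the vertical velocity is zero, so v_y² = 2 g h_max.
h_max = (4.8115)² / (2 × 9.8) = 23.151 / 19.60 = 1.181 m.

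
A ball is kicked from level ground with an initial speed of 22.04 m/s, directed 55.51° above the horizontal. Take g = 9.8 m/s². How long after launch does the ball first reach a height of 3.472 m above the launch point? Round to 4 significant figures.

0.2021 s

v_y0 = 22.04 sin 55.51° = 18.166 m/s.
Set y = v_y0 t − ½ g t² = 3.472: 4.900 t² − 18.166 t + 3.472 = 0.
t = [18.166 ± √(330.00 − 68.051)] / 9.8 = (18.166 ± 16.185) / 9.8, giving t = 0.2021 s or t = 3.505 s.
The ball is on the way up at the first time, so t = 0.2021 s.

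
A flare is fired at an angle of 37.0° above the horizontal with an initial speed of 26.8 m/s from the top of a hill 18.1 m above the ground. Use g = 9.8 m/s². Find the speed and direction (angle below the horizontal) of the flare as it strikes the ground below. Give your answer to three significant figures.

32.8 m/s at 49.2° below the horizontal

v_x = 26.8 cos 37.0° = 21.40 m/s (constant).
|v_y| at impact = √((16.13)² + 2×9.8×18.1) = 24.80 m/s.
Speed = √(21.40² + 24.80²) = 32.8 m/s; angle = arctan(24.80/21.40) = 49.2° below horizontal.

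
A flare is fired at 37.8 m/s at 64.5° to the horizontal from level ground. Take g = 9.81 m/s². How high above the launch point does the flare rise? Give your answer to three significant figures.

Vertical component of launch velocity: v_y = 37.8 sin 64.5° = 34.12 m/s.
At the highest point the vertical velocity is zero, so v_y² = 2 g h_max.
h_max = (34.12)² / (2 × 9.81) = 1164 / 19.62 = 59.3 m.

59.3 m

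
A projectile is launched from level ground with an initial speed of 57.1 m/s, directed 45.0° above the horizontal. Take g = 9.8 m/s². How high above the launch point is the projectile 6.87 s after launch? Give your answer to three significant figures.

46.1 m

v_y0 = 57.1 sin 45.0° = 40.38 m/s.
y(t) = v_y0 t − ½ g t² = 40.38×6.87 − 4.900×6.87² = 46.1 m.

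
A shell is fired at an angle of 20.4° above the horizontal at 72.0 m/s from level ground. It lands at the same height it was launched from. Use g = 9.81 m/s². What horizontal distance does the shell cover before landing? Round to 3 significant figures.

Components: v_x = 72.0 cos 20.4° = 67.48 m/s, v_y = 72.0 sin 20.4° = 25.10 m/s.
Time of flight (same landing height): t = 2 v_y / g = 2 × 25.10 / 9.81 = 5.117 s.
Range: R = v_x · t = 67.48 × 5.117 = 345 m.

345 m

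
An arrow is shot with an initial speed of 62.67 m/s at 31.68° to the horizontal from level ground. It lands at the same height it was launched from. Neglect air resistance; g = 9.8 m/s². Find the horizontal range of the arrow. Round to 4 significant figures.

Components: v_x = 62.67 cos 31.68° = 53.332 m/s, v_y = 62.67 sin 31.68° = 32.913 m/s.
Time of flight (same landing height): t = 2 v_y / g = 2 × 32.913 / 9.8 = 6.7169 s.
Range: R = v_x · t = 53.332 × 6.7169 = 358.2 m.

358.2 m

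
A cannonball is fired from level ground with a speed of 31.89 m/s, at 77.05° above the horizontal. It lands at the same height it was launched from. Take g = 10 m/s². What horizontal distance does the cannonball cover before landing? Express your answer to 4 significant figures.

44.42 m

For level ground, R = v₀² sin(2θ) / g.
sin(2 × 77.05°) = sin 154.10° = 0.4368.
R = (31.89)² × 0.4368 / 10 = 44.42 m.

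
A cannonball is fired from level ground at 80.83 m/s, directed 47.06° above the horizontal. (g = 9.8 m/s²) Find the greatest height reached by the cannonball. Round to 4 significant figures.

Vertical component of launch velocity: v_y = 80.83 sin 47.06° = 59.173 m/s.
At the highest point the vertical velocity is zero, so v_y² = 2 g h_max.
h_max = (59.173)² / (2 × 9.8) = 3501.4 / 19.60 = 178.6 m.

178.6 m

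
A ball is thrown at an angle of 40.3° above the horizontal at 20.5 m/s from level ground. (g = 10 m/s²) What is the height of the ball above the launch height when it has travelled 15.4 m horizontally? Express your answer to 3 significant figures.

v_x = 20.5 cos 40.3° = 15.63 m/s, v_y0 = 20.5 sin 40.3° = 13.26 m/s.
Time to reach x = 15.4 m: t = x / v_x = 15.4 / 15.63 = 0.9853 s.
y = v_y0 t − ½ g t² = 13.26×0.9853 − 5.000×0.9853² = 8.21 m.

8.21 m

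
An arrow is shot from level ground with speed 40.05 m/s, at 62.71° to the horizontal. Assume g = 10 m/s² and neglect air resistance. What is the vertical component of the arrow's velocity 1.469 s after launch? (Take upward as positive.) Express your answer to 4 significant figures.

Initial vertical component: v_y0 = 40.05 sin 62.71° = 35.592 m/s.
v_y(t) = v_y0 − g t = 35.592 − 10 × 1.469 = 20.90 m/s.

20.90 m/s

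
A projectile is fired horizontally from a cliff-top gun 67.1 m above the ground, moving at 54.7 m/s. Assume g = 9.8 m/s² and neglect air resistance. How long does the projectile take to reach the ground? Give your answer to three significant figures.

The horizontal speed doesn't affect the fall. With v_y0 = 0, h = ½ g t².
t = √(2 × 67.1 / 9.8) = √13.69 = 3.70 s.

3.70 s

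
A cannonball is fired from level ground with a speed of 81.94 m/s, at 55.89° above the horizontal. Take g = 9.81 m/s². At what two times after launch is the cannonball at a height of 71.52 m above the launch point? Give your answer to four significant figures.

1.150 s and 12.68 s

v_y0 = 81.94 sin 55.89° = 67.843 m/s.
Set y = v_y0 t − ½ g t² = 71.52: 4.905 t² − 67.843 t + 71.52 = 0.
t = [67.843 ± √(4602.7 − 1403.2)] / 9.81 = (67.843 ± 56.564) / 9.81, giving t = 1.150 s or t = 12.68 s.
So the cannonball is at 71.52 m at t = 1.150 s (rising) and t = 12.68 s (falling).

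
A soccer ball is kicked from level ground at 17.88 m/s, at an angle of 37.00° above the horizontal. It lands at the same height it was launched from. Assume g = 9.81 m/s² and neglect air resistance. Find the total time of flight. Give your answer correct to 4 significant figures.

Vertical component: v_y = 17.88 sin 37.00° = 10.760 m/s.
For a projectile landing at launch height, time of flight is t = 2 v_y / g = 2 × 10.760 / 9.81 = 2.194 s.

2.194 s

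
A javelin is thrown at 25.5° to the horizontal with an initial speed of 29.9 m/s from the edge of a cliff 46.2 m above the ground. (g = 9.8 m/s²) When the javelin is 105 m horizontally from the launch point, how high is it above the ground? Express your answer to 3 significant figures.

v_x = 29.9 cos 25.5° = 26.99 m/s, v_y0 = 29.9 sin 25.5° = 12.87 m/s.
Time to reach x = 105 m: t = x / v_x = 105 / 26.99 = 3.890 s.
y = 46.2 + v_y0 t − ½ g t² = 46.2 + 12.87×3.890 − 4.900×3.890² = 22.1 m.

22.1 m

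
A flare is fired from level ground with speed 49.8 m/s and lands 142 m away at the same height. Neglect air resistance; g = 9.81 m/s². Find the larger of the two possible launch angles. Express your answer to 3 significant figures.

72.9°

Level-ground range: R = v₀² sin(2θ)/g ⇒ sin 2θ = R g / v₀² = 142×9.81/49.8² = 0.5617.
2θ = arcsin(0.5617) = 34.17° or 180° − 34.17° = 145.83°.
So θ = 17.1° or θ = 72.9°.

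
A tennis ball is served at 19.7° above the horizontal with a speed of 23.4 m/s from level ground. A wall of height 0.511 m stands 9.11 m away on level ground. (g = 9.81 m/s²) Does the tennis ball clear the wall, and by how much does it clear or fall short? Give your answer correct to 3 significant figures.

v_x = 23.4 cos 19.7° = 22.03 m/s; v_y0 = 23.4 sin 19.7° = 7.888 m/s.
Time to reach the wall: t = 9.11 / 22.03 = 0.4135 s.
Height at that point: y = 7.888×0.4135 − 4.905×0.4135² = 2.423 m.
That is 2.423 − 0.511 = 1.91 m above the top of the wall, so the tennis ball clears it.

Yes — it clears the wall by 1.91 m.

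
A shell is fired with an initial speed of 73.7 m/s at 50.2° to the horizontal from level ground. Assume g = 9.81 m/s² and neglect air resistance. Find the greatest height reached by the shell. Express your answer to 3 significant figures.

163 m

Vertical component of launch velocity: v_y = 73.7 sin 50.2° = 56.62 m/s.
At the highest point the vertical velocity is zero, so v_y² = 2 g h_max.
h_max = (56.62)² / (2 × 9.81) = 3206 / 19.62 = 163 m.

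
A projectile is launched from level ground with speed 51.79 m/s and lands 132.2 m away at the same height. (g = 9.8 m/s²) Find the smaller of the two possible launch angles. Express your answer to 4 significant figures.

14.44°

Level-ground range: R = v₀² sin(2θ)/g ⇒ sin 2θ = R g / v₀² = 132.2×9.8/51.79² = 0.4830.
2θ = arcsin(0.4830) = 28.882° or 180° − 28.882° = 151.118°.
So θ = 14.44° or θ = 75.56°.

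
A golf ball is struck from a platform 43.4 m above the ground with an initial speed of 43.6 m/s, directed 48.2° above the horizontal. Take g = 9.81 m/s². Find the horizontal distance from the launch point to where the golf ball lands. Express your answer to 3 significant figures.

Components: v_x = 43.6 cos 48.2° = 29.06 m/s, v_y = 43.6 sin 48.2° = 32.50 m/s.
Vertical: 0 = 43.4 + 32.50 t − ½(9.81) t² ⇒ 4.905 t² − 32.50 t − 43.4 = 0.
t = [32.50 + √(1056 + 851.5)] / 9.810 = 7.765 s.
Horizontal: R = v_x · t = 29.06 × 7.765 = 226 m.

226 m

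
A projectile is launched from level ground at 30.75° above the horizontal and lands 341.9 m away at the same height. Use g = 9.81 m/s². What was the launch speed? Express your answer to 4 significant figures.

On level ground, R = v₀² sin(2θ) / g, so v₀ = √(R g / sin 2θ).
sin(2 × 30.75°) = 0.8788.
v₀ = √(341.9 × 9.81 / 0.8788) = √3816.6 = 61.78 m/s.

61.78 m/s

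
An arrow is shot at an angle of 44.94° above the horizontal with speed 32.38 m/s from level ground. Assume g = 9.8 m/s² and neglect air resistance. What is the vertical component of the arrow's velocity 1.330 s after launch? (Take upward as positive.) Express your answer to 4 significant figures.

Initial vertical component: v_y0 = 32.38 sin 44.94° = 22.872 m/s.
v_y(t) = v_y0 − g t = 22.872 − 9.8 × 1.330 = 9.838 m/s.

9.838 m/s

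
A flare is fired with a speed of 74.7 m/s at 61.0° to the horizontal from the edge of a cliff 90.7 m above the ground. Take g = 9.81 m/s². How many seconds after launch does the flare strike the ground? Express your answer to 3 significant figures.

Vertical component: v_y = 74.7 sin 61.0° = 65.33 m/s.
Taking up as positive with launch at y = 90.7 m, landing at y = 0: 0 = 90.7 + 65.33 t − ½(9.81) t².
Solving 4.905 t² − 65.33 t − 90.7 = 0 gives t = [65.33 + √(65.33² + 4·4.905·90.7)] / 9.810 = 14.6 s.

14.6 s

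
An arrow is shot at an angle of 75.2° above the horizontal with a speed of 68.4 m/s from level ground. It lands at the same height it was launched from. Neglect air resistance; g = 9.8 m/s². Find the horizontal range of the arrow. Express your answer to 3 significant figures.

For level ground, R = v₀² sin(2θ) / g.
sin(2 × 75.2°) = sin 150.4° = 0.4939.
R = (68.4)² × 0.4939 / 9.8 = 236 m.

236 m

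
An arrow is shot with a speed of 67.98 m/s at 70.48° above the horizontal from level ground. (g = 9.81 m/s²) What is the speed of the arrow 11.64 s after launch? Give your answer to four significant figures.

v_x = 67.98 cos 70.48° = 22.715 m/s (constant).
v_y(t) = 67.98 sin 70.48° − g t = 64.073 − 9.81 × 11.64 = -50.115 m/s.
Speed = √(v_x² + v_y²) = √(515.97 + 2511.5) = 55.02 m/s.

55.02 m/s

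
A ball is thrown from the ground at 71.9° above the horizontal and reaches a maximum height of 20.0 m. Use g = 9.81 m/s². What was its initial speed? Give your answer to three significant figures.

20.8 m/s

At maximum height v_y = 0, so (v₀ sin θ)² = 2 g H.
v₀ sin 71.9° = √(2 × 9.81 × 20.0) = 19.81 m/s.
v₀ = 19.81 / sin 71.9° = 19.81 / 0.9505 = 20.8 m/s.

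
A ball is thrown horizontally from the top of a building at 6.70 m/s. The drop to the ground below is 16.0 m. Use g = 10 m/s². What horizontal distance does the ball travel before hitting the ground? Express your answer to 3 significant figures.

12.0 m

Initial vertical velocity is zero, so the fall time comes from h = ½ g t²: t = √(2 × 16.0 / 10) = 1.789 s.
Horizontal motion is uniform at 6.70 m/s, so x = 6.70 × 1.789 = 12.0 m.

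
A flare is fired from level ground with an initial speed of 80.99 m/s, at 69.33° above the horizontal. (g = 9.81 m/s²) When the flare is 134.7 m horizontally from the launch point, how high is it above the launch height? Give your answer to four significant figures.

248.1 m

v_x = 80.99 cos 69.33° = 28.588 m/s, v_y0 = 80.99 sin 69.33° = 75.777 m/s.
Time to reach x = 134.7 m: t = x / v_x = 134.7 / 28.588 = 4.7118 s.
y = v_y0 t − ½ g t² = 75.777×4.7118 − 4.905×4.7118² = 248.1 m.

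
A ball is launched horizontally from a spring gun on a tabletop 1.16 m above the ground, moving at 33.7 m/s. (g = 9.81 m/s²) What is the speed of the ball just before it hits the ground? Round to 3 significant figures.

Fall time: t = √(2 × 1.16 / 9.81) = 0.4863 s.
At impact: v_x = 33.7 m/s (unchanged), v_y = g t = 9.81 × 0.4863 = 4.771 m/s.
Speed = √(v_x² + v_y²) = √(1136 + 22.76) = 34.0 m/s.

34.0 m/s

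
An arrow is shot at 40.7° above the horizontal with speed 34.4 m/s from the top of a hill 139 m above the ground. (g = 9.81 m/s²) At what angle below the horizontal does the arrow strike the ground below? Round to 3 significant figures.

v_x = 34.4 cos 40.7° = 26.08 m/s.
At impact |v_y| = √(v_y0² + 2 g h) = √(22.43² + 2×9.81×139) = 56.84 m/s.
Angle below horizontal = arctan(|v_y| / v_x) = arctan(56.84 / 26.08) = 65.4°.

65.4°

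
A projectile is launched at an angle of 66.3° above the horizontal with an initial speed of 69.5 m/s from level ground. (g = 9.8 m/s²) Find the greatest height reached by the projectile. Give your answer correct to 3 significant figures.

207 m

Vertical component of launch velocity: v_y = 69.5 sin 66.3° = 63.64 m/s.
At the highest point the vertical velocity is zero, so v_y² = 2 g h_max.
h_max = (63.64)² / (2 × 9.8) = 4050 / 19.60 = 207 m.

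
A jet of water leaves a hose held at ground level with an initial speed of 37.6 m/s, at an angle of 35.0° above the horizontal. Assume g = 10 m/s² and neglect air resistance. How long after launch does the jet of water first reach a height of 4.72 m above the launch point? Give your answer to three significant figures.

v_y0 = 37.6 sin 35.0° = 21.57 m/s.
Set y = v_y0 t − ½ g t² = 4.72: 5.000 t² − 21.57 t + 4.72 = 0.
t = [21.57 ± √(465.3 − 94.40)] / 10 = (21.57 ± 19.26) / 10, giving t = 0.231 s or t = 4.08 s.
The jet of water is on the way up at the first time, so t = 0.231 s.

0.231 s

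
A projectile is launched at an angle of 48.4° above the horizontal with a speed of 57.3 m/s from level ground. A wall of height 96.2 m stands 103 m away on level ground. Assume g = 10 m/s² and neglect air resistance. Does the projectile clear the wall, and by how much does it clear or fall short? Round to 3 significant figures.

v_x = 57.3 cos 48.4° = 38.04 m/s; v_y0 = 57.3 sin 48.4° = 42.85 m/s.
Time to reach the wall: t = 103 / 38.04 = 2.708 s.
Height at that point: y = 42.85×2.708 − 5.000×2.708² = 79.37 m.
That is 96.2 − 79.37 = 16.8 m below the top of the wall, so the projectile does not clear it.

No — it falls 16.8 m short of clearing the wall.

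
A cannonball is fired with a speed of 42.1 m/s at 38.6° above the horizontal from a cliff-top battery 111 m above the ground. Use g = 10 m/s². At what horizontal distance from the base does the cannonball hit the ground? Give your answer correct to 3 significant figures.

264 m

Components: v_x = 42.1 cos 38.6° = 32.90 m/s, v_y = 42.1 sin 38.6° = 26.27 m/s.
Vertical: 0 = 111 + 26.27 t − ½(10) t² ⇒ 5.000 t² − 26.27 t − 111 = 0.
t = [26.27 + √(690.1 + 2220)] / 10.00 = 8.022 s.
Horizontal: R = v_x · t = 32.90 × 8.022 = 264 m.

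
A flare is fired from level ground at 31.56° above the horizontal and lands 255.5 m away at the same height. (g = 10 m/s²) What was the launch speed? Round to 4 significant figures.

53.52 m/s

On level ground, R = v₀² sin(2θ) / g, so v₀ = √(R g / sin 2θ).
sin(2 × 31.56°) = 0.8920.
v₀ = √(255.5 × 10 / 0.8920) = √2864.3 = 53.52 m/s.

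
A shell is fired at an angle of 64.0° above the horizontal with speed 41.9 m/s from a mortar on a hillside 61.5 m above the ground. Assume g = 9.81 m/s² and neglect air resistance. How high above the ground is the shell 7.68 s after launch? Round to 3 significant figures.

61.4 m

v_y0 = 41.9 sin 64.0° = 37.66 m/s.
y(t) = 61.5 + v_y0 t − ½ g t² = 61.5 + 37.66×7.68 − ½×9.81×7.68² = 61.4 m.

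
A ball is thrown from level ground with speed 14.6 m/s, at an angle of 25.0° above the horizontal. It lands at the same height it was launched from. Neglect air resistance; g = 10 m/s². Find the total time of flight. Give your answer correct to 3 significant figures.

Vertical component: v_y = 14.6 sin 25.0° = 6.170 m/s.
For a projectile landing at launch height, time of flight is t = 2 v_y / g = 2 × 6.170 / 10 = 1.23 s.

1.23 s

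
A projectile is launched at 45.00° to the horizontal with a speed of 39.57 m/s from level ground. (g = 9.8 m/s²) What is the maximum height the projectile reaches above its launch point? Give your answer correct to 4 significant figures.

Vertical component of launch velocity: v_y = 39.57 sin 45.00° = 27.980 m/s.
At the highest point the vertical velocity is zero, so v_y² = 2 g h_max.
h_max = (27.980)² / (2 × 9.8) = 782.88 / 19.60 = 39.94 m.

39.94 m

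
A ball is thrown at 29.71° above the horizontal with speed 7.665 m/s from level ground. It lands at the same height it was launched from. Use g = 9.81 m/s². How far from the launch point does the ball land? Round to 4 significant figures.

For level ground, R = v₀² sin(2θ) / g.
sin(2 × 29.71°) = sin 59.420° = 0.8609.
R = (7.665)² × 0.8609 / 9.81 = 5.156 m.

5.156 m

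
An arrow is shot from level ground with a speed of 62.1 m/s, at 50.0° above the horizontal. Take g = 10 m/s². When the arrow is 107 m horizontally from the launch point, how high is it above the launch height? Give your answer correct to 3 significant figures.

91.6 m

v_x = 62.1 cos 50.0° = 39.92 m/s, v_y0 = 62.1 sin 50.0° = 47.57 m/s.
Time to reach x = 107 m: t = x / v_x = 107 / 39.92 = 2.680 s.
y = v_y0 t − ½ g t² = 47.57×2.680 − 5.000×2.680² = 91.6 m.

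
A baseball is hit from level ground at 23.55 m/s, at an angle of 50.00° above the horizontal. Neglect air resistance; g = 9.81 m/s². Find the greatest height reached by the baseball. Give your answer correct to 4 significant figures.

16.59 m

Vertical component of launch velocity: v_y = 23.55 sin 50.00° = 18.040 m/s.
At the highest point the vertical velocity is zero, so v_y² = 2 g h_max.
h_max = (18.040)² / (2 × 9.81) = 325.44 / 19.62 = 16.59 m.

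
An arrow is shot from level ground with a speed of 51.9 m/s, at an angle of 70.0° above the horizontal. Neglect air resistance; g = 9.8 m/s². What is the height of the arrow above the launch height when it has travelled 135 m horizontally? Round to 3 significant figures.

87.5 m

v_x = 51.9 cos 70.0° = 17.75 m/s, v_y0 = 51.9 sin 70.0° = 48.77 m/s.
Time to reach x = 135 m: t = x / v_x = 135 / 17.75 = 7.606 s.
y = v_y0 t − ½ g t² = 48.77×7.606 − 4.900×7.606² = 87.5 m.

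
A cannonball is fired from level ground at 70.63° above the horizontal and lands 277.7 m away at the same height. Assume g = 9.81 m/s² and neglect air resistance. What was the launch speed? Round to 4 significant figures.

65.98 m/s

On level ground, R = v₀² sin(2θ) / g, so v₀ = √(R g / sin 2θ).
sin(2 × 70.63°) = 0.6258.
v₀ = √(277.7 × 9.81 / 0.6258) = √4353.2 = 65.98 m/s.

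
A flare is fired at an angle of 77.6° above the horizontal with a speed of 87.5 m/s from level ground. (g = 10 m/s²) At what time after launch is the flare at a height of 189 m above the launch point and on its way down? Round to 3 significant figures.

14.5 s

v_y0 = 87.5 sin 77.6° = 85.46 m/s.
Set y = v_y0 t − ½ g t² = 189: 5.000 t² − 85.46 t + 189 = 0.
t = [85.46 ± √(7303 − 3780)] / 10 = (85.46 ± 59.35) / 10, giving t = 2.61 s or t = 14.5 s.
On the way down corresponds to the larger root: t = 14.5 s.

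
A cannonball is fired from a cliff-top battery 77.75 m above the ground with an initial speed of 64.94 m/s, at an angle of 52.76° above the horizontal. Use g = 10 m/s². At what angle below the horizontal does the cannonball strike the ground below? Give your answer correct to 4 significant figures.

v_x = 64.94 cos 52.76° = 39.299 m/s.
At impact |v_y| = √(v_y0² + 2 g h) = √(51.699² + 2×10×77.75) = 65.021 m/s.
Angle below horizontal = arctan(|v_y| / v_x) = arctan(65.021 / 39.299) = 58.85°.

58.85°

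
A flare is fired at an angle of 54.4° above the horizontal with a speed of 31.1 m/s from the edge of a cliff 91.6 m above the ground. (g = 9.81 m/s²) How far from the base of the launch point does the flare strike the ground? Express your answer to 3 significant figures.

Components: v_x = 31.1 cos 54.4° = 18.10 m/s, v_y = 31.1 sin 54.4° = 25.29 m/s.
Vertical: 0 = 91.6 + 25.29 t − ½(9.81) t² ⇒ 4.905 t² − 25.29 t − 91.6 = 0.
t = [25.29 + √(639.6 + 1797)] / 9.810 = 7.610 s.
Horizontal: R = v_x · t = 18.10 × 7.610 = 138 m.

138 m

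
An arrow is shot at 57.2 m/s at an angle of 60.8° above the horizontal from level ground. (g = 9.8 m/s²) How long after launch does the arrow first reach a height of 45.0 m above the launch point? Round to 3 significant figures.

v_y0 = 57.2 sin 60.8° = 49.93 m/s.
Set y = v_y0 t − ½ g t² = 45.0: 4.900 t² − 49.93 t + 45.0 = 0.
t = [49.93 ± √(2493 − 882.0)] / 9.8 = (49.93 ± 40.14) / 9.8, giving t = 0.999 s or t = 9.19 s.
The arrow is on the way up at the first time, so t = 0.999 s.

0.999 s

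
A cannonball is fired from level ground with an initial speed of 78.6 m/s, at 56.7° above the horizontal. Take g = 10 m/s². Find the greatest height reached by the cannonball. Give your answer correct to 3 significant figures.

216 m

Vertical component of launch velocity: v_y = 78.6 sin 56.7° = 65.69 m/s.
At the highest point the vertical velocity is zero, so v_y² = 2 g h_max.
h_max = (65.69)² / (2 × 10) = 4315 / 20.00 = 216 m.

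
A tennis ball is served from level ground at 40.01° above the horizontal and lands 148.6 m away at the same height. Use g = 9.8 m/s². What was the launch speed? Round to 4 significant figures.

On level ground, R = v₀² sin(2θ) / g, so v₀ = √(R g / sin 2θ).
sin(2 × 40.01°) = 0.9849.
v₀ = √(148.6 × 9.8 / 0.9849) = √1478.6 = 38.45 m/s.

38.45 m/s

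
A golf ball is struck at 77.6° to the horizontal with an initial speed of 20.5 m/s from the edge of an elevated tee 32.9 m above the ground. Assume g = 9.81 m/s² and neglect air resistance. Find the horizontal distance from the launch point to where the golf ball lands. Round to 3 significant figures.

Components: v_x = 20.5 cos 77.6° = 4.402 m/s, v_y = 20.5 sin 77.6° = 20.02 m/s.
Vertical: 0 = 32.9 + 20.02 t − ½(9.81) t² ⇒ 4.905 t² − 20.02 t − 32.9 = 0.
t = [20.02 + √(400.8 + 645.5)] / 9.810 = 5.338 s.
Horizontal: R = v_x · t = 4.402 × 5.338 = 23.5 m.

23.5 m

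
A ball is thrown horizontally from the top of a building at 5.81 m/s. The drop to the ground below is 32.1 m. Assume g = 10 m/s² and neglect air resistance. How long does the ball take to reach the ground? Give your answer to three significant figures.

2.53 s

The horizontal speed doesn't affect the fall. With v_y0 = 0, h = ½ g t².
t = √(2 × 32.1 / 10) = √6.420 = 2.53 s.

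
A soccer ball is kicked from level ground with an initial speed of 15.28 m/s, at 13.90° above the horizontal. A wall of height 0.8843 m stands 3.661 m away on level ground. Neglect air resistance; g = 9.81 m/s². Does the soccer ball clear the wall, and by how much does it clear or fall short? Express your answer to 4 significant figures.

No — it falls 0.2771 m short of clearing the wall.

v_x = 15.28 cos 13.90° = 14.833 m/s; v_y0 = 15.28 sin 13.90° = 3.6707 m/s.
Time to reach the wall: t = 3.661 / 14.833 = 0.24681 s.
Height at that point: y = 3.6707×0.24681 − 4.905×0.24681² = 0.60718 m.
That is 0.8843 − 0.60718 = 0.2771 m below the top of the wall, so the soccer ball does not clear it.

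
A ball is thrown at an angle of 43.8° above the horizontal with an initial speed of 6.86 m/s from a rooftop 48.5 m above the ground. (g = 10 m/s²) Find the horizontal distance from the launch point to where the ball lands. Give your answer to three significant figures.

17.9 m

Components: v_x = 6.86 cos 43.8° = 4.951 m/s, v_y = 6.86 sin 43.8° = 4.748 m/s.
Vertical: 0 = 48.5 + 4.748 t − ½(10) t² ⇒ 5.000 t² − 4.748 t − 48.5 = 0.
t = [4.748 + √(22.54 + 970.0)] / 10.00 = 3.625 s.
Horizontal: R = v_x · t = 4.951 × 3.625 = 17.9 m.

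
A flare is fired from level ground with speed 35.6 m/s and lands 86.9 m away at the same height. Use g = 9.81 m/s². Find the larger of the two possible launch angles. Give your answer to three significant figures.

Level-ground range: R = v₀² sin(2θ)/g ⇒ sin 2θ = R g / v₀² = 86.9×9.81/35.6² = 0.6726.
2θ = arcsin(0.6726) = 42.27° or 180° − 42.27° = 137.73°.
So θ = 21.1° or θ = 68.9°.

68.9°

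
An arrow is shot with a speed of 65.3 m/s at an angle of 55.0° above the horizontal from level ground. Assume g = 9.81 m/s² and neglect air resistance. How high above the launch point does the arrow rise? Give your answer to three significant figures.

Vertical component of launch velocity: v_y = 65.3 sin 55.0° = 53.49 m/s.
At the highest point the vertical velocity is zero, so v_y² = 2 g h_max.
h_max = (53.49)² / (2 × 9.81) = 2861 / 19.62 = 146 m.

146 m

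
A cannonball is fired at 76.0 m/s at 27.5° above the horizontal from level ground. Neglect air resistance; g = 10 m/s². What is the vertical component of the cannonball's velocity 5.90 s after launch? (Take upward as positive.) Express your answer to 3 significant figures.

Initial vertical component: v_y0 = 76.0 sin 27.5° = 35.09 m/s.
v_y(t) = v_y0 − g t = 35.09 − 10 × 5.90 = -23.9 m/s.

-23.9 m/s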